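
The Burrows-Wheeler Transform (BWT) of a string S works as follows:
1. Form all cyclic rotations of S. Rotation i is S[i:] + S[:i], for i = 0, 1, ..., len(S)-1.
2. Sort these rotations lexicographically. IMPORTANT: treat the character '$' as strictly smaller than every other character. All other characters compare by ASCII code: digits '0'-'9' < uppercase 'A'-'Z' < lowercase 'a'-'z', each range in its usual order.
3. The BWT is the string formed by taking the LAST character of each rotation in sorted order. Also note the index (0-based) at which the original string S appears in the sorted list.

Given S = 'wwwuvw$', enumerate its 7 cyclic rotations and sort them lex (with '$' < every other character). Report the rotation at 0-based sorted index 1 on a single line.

Answer: uvw$www

Derivation:
All 7 rotations (rotation i = S[i:]+S[:i]):
  rot[0] = wwwuvw$
  rot[1] = wwuvw$w
  rot[2] = wuvw$ww
  rot[3] = uvw$www
  rot[4] = vw$wwwu
  rot[5] = w$wwwuv
  rot[6] = $wwwuvw
Sorted (with $ < everything):
  sorted[0] = $wwwuvw
  sorted[1] = uvw$www
  sorted[2] = vw$wwwu
  sorted[3] = w$wwwuv
  sorted[4] = wuvw$ww
  sorted[5] = wwuvw$w
  sorted[6] = wwwuvw$
sorted[1] = uvw$www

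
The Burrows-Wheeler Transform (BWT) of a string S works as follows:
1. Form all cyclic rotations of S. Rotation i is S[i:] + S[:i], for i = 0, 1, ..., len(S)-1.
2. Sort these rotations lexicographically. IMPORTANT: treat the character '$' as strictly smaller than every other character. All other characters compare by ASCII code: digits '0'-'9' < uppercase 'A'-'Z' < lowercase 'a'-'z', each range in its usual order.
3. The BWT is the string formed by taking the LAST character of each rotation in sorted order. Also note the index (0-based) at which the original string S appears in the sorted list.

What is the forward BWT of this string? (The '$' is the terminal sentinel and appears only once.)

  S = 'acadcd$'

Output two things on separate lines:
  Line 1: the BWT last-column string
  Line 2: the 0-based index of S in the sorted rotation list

Answer: d$cadca
1

Derivation:
All 7 rotations (rotation i = S[i:]+S[:i]):
  rot[0] = acadcd$
  rot[1] = cadcd$a
  rot[2] = adcd$ac
  rot[3] = dcd$aca
  rot[4] = cd$acad
  rot[5] = d$acadc
  rot[6] = $acadcd
Sorted (with $ < everything):
  sorted[0] = $acadcd  (last char: 'd')
  sorted[1] = acadcd$  (last char: '$')
  sorted[2] = adcd$ac  (last char: 'c')
  sorted[3] = cadcd$a  (last char: 'a')
  sorted[4] = cd$acad  (last char: 'd')
  sorted[5] = d$acadc  (last char: 'c')
  sorted[6] = dcd$aca  (last char: 'a')
Last column: d$cadca
Original string S is at sorted index 1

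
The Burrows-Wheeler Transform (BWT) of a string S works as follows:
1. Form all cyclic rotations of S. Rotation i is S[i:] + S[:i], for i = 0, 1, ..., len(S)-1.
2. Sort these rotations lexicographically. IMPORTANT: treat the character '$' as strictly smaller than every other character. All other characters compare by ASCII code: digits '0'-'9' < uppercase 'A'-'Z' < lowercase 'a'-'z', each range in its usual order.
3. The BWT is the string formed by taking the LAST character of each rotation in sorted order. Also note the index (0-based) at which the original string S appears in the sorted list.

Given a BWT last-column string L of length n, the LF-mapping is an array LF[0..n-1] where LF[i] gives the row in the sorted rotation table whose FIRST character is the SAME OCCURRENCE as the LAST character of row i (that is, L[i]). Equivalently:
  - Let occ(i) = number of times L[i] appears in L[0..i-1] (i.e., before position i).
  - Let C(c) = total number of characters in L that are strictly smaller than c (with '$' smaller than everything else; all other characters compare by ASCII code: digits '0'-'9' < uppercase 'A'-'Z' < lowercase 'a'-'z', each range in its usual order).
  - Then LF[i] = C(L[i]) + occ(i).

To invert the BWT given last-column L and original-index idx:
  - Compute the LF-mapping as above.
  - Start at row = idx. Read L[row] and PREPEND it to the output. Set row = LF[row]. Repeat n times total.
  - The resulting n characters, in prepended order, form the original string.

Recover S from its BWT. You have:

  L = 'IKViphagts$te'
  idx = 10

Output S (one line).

Answer: spaghettiVKI$

Derivation:
LF mapping: 1 2 3 8 9 7 4 6 11 10 0 12 5
Walk LF starting at row 10, prepending L[row]:
  step 1: row=10, L[10]='$', prepend. Next row=LF[10]=0
  step 2: row=0, L[0]='I', prepend. Next row=LF[0]=1
  step 3: row=1, L[1]='K', prepend. Next row=LF[1]=2
  step 4: row=2, L[2]='V', prepend. Next row=LF[2]=3
  step 5: row=3, L[3]='i', prepend. Next row=LF[3]=8
  step 6: row=8, L[8]='t', prepend. Next row=LF[8]=11
  step 7: row=11, L[11]='t', prepend. Next row=LF[11]=12
  step 8: row=12, L[12]='e', prepend. Next row=LF[12]=5
  step 9: row=5, L[5]='h', prepend. Next row=LF[5]=7
  step 10: row=7, L[7]='g', prepend. Next row=LF[7]=6
  step 11: row=6, L[6]='a', prepend. Next row=LF[6]=4
  step 12: row=4, L[4]='p', prepend. Next row=LF[4]=9
  step 13: row=9, L[9]='s', prepend. Next row=LF[9]=10
Reversed output: spaghettiVKI$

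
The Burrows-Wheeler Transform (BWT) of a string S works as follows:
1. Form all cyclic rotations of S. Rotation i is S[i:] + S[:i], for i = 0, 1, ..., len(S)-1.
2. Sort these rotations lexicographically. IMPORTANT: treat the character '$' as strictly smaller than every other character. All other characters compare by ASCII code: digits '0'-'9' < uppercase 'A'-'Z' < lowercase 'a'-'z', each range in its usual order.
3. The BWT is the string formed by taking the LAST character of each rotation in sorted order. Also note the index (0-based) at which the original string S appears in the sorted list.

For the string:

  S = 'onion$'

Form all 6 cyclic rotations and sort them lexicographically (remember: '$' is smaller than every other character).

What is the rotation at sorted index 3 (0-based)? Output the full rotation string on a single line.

All 6 rotations (rotation i = S[i:]+S[:i]):
  rot[0] = onion$
  rot[1] = nion$o
  rot[2] = ion$on
  rot[3] = on$oni
  rot[4] = n$onio
  rot[5] = $onion
Sorted (with $ < everything):
  sorted[0] = $onion
  sorted[1] = ion$on
  sorted[2] = n$onio
  sorted[3] = nion$o
  sorted[4] = on$oni
  sorted[5] = onion$
sorted[3] = nion$o

Answer: nion$o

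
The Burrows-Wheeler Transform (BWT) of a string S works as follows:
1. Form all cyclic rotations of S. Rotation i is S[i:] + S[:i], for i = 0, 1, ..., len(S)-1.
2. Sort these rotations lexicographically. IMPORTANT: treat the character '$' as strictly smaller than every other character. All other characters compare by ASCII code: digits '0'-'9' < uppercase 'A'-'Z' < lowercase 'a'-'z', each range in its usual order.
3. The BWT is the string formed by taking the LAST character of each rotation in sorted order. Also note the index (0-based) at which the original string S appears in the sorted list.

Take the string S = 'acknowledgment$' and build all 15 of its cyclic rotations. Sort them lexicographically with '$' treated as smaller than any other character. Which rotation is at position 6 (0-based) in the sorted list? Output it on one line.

All 15 rotations (rotation i = S[i:]+S[:i]):
  rot[0] = acknowledgment$
  rot[1] = cknowledgment$a
  rot[2] = knowledgment$ac
  rot[3] = nowledgment$ack
  rot[4] = owledgment$ackn
  rot[5] = wledgment$ackno
  rot[6] = ledgment$acknow
  rot[7] = edgment$acknowl
  rot[8] = dgment$acknowle
  rot[9] = gment$acknowled
  rot[10] = ment$acknowledg
  rot[11] = ent$acknowledgm
  rot[12] = nt$acknowledgme
  rot[13] = t$acknowledgmen
  rot[14] = $acknowledgment
Sorted (with $ < everything):
  sorted[0] = $acknowledgment
  sorted[1] = acknowledgment$
  sorted[2] = cknowledgment$a
  sorted[3] = dgment$acknowle
  sorted[4] = edgment$acknowl
  sorted[5] = ent$acknowledgm
  sorted[6] = gment$acknowled
  sorted[7] = knowledgment$ac
  sorted[8] = ledgment$acknow
  sorted[9] = ment$acknowledg
  sorted[10] = nowledgment$ack
  sorted[11] = nt$acknowledgme
  sorted[12] = owledgment$ackn
  sorted[13] = t$acknowledgmen
  sorted[14] = wledgment$ackno
sorted[6] = gment$acknowled

Answer: gment$acknowled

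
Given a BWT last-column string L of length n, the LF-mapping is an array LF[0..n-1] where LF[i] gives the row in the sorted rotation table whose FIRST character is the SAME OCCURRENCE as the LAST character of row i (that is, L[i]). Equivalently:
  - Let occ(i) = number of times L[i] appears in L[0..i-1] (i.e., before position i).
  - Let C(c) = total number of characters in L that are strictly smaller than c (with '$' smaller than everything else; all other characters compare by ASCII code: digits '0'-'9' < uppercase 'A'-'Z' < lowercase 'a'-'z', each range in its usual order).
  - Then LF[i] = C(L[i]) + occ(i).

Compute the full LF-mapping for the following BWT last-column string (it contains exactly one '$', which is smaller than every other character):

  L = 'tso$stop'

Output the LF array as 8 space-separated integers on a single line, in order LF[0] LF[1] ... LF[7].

Answer: 6 4 1 0 5 7 2 3

Derivation:
Char counts: '$':1, 'o':2, 'p':1, 's':2, 't':2
C (first-col start): C('$')=0, C('o')=1, C('p')=3, C('s')=4, C('t')=6
L[0]='t': occ=0, LF[0]=C('t')+0=6+0=6
L[1]='s': occ=0, LF[1]=C('s')+0=4+0=4
L[2]='o': occ=0, LF[2]=C('o')+0=1+0=1
L[3]='$': occ=0, LF[3]=C('$')+0=0+0=0
L[4]='s': occ=1, LF[4]=C('s')+1=4+1=5
L[5]='t': occ=1, LF[5]=C('t')+1=6+1=7
L[6]='o': occ=1, LF[6]=C('o')+1=1+1=2
L[7]='p': occ=0, LF[7]=C('p')+0=3+0=3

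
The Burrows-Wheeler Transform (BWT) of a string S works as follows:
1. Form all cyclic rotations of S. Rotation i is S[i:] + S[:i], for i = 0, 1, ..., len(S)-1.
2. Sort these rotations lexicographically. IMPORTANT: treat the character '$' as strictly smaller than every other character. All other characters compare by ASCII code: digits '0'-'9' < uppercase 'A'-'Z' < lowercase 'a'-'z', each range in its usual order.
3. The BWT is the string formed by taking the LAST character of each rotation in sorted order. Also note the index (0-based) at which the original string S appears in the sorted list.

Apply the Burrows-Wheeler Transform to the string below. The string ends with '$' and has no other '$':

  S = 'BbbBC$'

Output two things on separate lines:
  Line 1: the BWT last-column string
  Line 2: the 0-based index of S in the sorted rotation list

All 6 rotations (rotation i = S[i:]+S[:i]):
  rot[0] = BbbBC$
  rot[1] = bbBC$B
  rot[2] = bBC$Bb
  rot[3] = BC$Bbb
  rot[4] = C$BbbB
  rot[5] = $BbbBC
Sorted (with $ < everything):
  sorted[0] = $BbbBC  (last char: 'C')
  sorted[1] = BC$Bbb  (last char: 'b')
  sorted[2] = BbbBC$  (last char: '$')
  sorted[3] = C$BbbB  (last char: 'B')
  sorted[4] = bBC$Bb  (last char: 'b')
  sorted[5] = bbBC$B  (last char: 'B')
Last column: Cb$BbB
Original string S is at sorted index 2

Answer: Cb$BbB
2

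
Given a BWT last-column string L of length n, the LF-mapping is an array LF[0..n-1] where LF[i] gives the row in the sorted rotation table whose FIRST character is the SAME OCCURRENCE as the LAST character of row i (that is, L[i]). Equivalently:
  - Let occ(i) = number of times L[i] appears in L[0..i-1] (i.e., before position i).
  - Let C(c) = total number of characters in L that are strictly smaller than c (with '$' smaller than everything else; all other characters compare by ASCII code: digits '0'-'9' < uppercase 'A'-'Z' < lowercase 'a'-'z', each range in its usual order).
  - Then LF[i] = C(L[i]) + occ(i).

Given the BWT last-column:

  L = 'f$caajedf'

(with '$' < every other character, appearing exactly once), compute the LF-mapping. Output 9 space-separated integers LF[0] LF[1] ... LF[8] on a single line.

Answer: 6 0 3 1 2 8 5 4 7

Derivation:
Char counts: '$':1, 'a':2, 'c':1, 'd':1, 'e':1, 'f':2, 'j':1
C (first-col start): C('$')=0, C('a')=1, C('c')=3, C('d')=4, C('e')=5, C('f')=6, C('j')=8
L[0]='f': occ=0, LF[0]=C('f')+0=6+0=6
L[1]='$': occ=0, LF[1]=C('$')+0=0+0=0
L[2]='c': occ=0, LF[2]=C('c')+0=3+0=3
L[3]='a': occ=0, LF[3]=C('a')+0=1+0=1
L[4]='a': occ=1, LF[4]=C('a')+1=1+1=2
L[5]='j': occ=0, LF[5]=C('j')+0=8+0=8
L[6]='e': occ=0, LF[6]=C('e')+0=5+0=5
L[7]='d': occ=0, LF[7]=C('d')+0=4+0=4
L[8]='f': occ=1, LF[8]=C('f')+1=6+1=7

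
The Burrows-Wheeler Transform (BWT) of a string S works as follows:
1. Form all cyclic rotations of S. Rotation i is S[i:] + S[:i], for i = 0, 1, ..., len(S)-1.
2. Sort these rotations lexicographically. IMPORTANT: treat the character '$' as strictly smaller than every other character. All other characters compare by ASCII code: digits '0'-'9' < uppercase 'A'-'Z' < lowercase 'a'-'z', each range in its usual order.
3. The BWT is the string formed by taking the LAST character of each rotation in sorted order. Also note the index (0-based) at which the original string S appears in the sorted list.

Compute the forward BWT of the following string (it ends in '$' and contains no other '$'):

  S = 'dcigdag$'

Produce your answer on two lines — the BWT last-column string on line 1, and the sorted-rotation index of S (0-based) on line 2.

All 8 rotations (rotation i = S[i:]+S[:i]):
  rot[0] = dcigdag$
  rot[1] = cigdag$d
  rot[2] = igdag$dc
  rot[3] = gdag$dci
  rot[4] = dag$dcig
  rot[5] = ag$dcigd
  rot[6] = g$dcigda
  rot[7] = $dcigdag
Sorted (with $ < everything):
  sorted[0] = $dcigdag  (last char: 'g')
  sorted[1] = ag$dcigd  (last char: 'd')
  sorted[2] = cigdag$d  (last char: 'd')
  sorted[3] = dag$dcig  (last char: 'g')
  sorted[4] = dcigdag$  (last char: '$')
  sorted[5] = g$dcigda  (last char: 'a')
  sorted[6] = gdag$dci  (last char: 'i')
  sorted[7] = igdag$dc  (last char: 'c')
Last column: gddg$aic
Original string S is at sorted index 4

Answer: gddg$aic
4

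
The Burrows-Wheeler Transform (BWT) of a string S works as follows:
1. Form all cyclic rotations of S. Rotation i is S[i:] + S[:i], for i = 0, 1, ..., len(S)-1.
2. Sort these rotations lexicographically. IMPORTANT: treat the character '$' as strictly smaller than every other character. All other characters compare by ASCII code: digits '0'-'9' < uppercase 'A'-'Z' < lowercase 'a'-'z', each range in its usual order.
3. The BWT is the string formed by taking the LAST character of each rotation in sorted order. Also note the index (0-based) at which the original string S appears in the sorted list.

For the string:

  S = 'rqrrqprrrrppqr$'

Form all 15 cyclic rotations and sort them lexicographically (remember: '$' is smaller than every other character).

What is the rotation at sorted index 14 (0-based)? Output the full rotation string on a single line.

Answer: rrrrppqr$rqrrqp

Derivation:
All 15 rotations (rotation i = S[i:]+S[:i]):
  rot[0] = rqrrqprrrrppqr$
  rot[1] = qrrqprrrrppqr$r
  rot[2] = rrqprrrrppqr$rq
  rot[3] = rqprrrrppqr$rqr
  rot[4] = qprrrrppqr$rqrr
  rot[5] = prrrrppqr$rqrrq
  rot[6] = rrrrppqr$rqrrqp
  rot[7] = rrrppqr$rqrrqpr
  rot[8] = rrppqr$rqrrqprr
  rot[9] = rppqr$rqrrqprrr
  rot[10] = ppqr$rqrrqprrrr
  rot[11] = pqr$rqrrqprrrrp
  rot[12] = qr$rqrrqprrrrpp
  rot[13] = r$rqrrqprrrrppq
  rot[14] = $rqrrqprrrrppqr
Sorted (with $ < everything):
  sorted[0] = $rqrrqprrrrppqr
  sorted[1] = ppqr$rqrrqprrrr
  sorted[2] = pqr$rqrrqprrrrp
  sorted[3] = prrrrppqr$rqrrq
  sorted[4] = qprrrrppqr$rqrr
  sorted[5] = qr$rqrrqprrrrpp
  sorted[6] = qrrqprrrrppqr$r
  sorted[7] = r$rqrrqprrrrppq
  sorted[8] = rppqr$rqrrqprrr
  sorted[9] = rqprrrrppqr$rqr
  sorted[10] = rqrrqprrrrppqr$
  sorted[11] = rrppqr$rqrrqprr
  sorted[12] = rrqprrrrppqr$rq
  sorted[13] = rrrppqr$rqrrqpr
  sorted[14] = rrrrppqr$rqrrqp
sorted[14] = rrrrppqr$rqrrqp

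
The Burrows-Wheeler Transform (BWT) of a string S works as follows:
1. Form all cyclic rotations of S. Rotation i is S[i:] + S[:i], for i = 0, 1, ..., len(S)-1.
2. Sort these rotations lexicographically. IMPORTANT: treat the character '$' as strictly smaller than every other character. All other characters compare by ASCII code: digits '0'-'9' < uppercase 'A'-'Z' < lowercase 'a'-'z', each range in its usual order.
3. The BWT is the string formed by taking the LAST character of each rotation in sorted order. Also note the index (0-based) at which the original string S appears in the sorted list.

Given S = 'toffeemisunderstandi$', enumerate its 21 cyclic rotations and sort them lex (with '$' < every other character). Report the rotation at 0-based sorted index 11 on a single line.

All 21 rotations (rotation i = S[i:]+S[:i]):
  rot[0] = toffeemisunderstandi$
  rot[1] = offeemisunderstandi$t
  rot[2] = ffeemisunderstandi$to
  rot[3] = feemisunderstandi$tof
  rot[4] = eemisunderstandi$toff
  rot[5] = emisunderstandi$toffe
  rot[6] = misunderstandi$toffee
  rot[7] = isunderstandi$toffeem
  rot[8] = sunderstandi$toffeemi
  rot[9] = understandi$toffeemis
  rot[10] = nderstandi$toffeemisu
  rot[11] = derstandi$toffeemisun
  rot[12] = erstandi$toffeemisund
  rot[13] = rstandi$toffeemisunde
  rot[14] = standi$toffeemisunder
  rot[15] = tandi$toffeemisunders
  rot[16] = andi$toffeemisunderst
  rot[17] = ndi$toffeemisundersta
  rot[18] = di$toffeemisunderstan
  rot[19] = i$toffeemisunderstand
  rot[20] = $toffeemisunderstandi
Sorted (with $ < everything):
  sorted[0] = $toffeemisunderstandi
  sorted[1] = andi$toffeemisunderst
  sorted[2] = derstandi$toffeemisun
  sorted[3] = di$toffeemisunderstan
  sorted[4] = eemisunderstandi$toff
  sorted[5] = emisunderstandi$toffe
  sorted[6] = erstandi$toffeemisund
  sorted[7] = feemisunderstandi$tof
  sorted[8] = ffeemisunderstandi$to
  sorted[9] = i$toffeemisunderstand
  sorted[10] = isunderstandi$toffeem
  sorted[11] = misunderstandi$toffee
  sorted[12] = nderstandi$toffeemisu
  sorted[13] = ndi$toffeemisundersta
  sorted[14] = offeemisunderstandi$t
  sorted[15] = rstandi$toffeemisunde
  sorted[16] = standi$toffeemisunder
  sorted[17] = sunderstandi$toffeemi
  sorted[18] = tandi$toffeemisunders
  sorted[19] = toffeemisunderstandi$
  sorted[20] = understandi$toffeemis
sorted[11] = misunderstandi$toffee

Answer: misunderstandi$toffee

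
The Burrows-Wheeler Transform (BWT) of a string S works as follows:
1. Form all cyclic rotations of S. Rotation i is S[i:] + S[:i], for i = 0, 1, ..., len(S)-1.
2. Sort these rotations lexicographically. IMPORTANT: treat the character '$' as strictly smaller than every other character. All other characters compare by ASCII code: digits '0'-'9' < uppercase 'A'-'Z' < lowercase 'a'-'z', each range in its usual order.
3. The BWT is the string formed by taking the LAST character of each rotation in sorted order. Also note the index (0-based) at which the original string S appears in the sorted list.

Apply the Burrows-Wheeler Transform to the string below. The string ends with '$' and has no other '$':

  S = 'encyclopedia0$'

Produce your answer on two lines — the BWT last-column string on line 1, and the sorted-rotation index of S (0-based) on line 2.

Answer: 0aiynep$dceloc
7

Derivation:
All 14 rotations (rotation i = S[i:]+S[:i]):
  rot[0] = encyclopedia0$
  rot[1] = ncyclopedia0$e
  rot[2] = cyclopedia0$en
  rot[3] = yclopedia0$enc
  rot[4] = clopedia0$ency
  rot[5] = lopedia0$encyc
  rot[6] = opedia0$encycl
  rot[7] = pedia0$encyclo
  rot[8] = edia0$encyclop
  rot[9] = dia0$encyclope
  rot[10] = ia0$encycloped
  rot[11] = a0$encyclopedi
  rot[12] = 0$encyclopedia
  rot[13] = $encyclopedia0
Sorted (with $ < everything):
  sorted[0] = $encyclopedia0  (last char: '0')
  sorted[1] = 0$encyclopedia  (last char: 'a')
  sorted[2] = a0$encyclopedi  (last char: 'i')
  sorted[3] = clopedia0$ency  (last char: 'y')
  sorted[4] = cyclopedia0$en  (last char: 'n')
  sorted[5] = dia0$encyclope  (last char: 'e')
  sorted[6] = edia0$encyclop  (last char: 'p')
  sorted[7] = encyclopedia0$  (last char: '$')
  sorted[8] = ia0$encycloped  (last char: 'd')
  sorted[9] = lopedia0$encyc  (last char: 'c')
  sorted[10] = ncyclopedia0$e  (last char: 'e')
  sorted[11] = opedia0$encycl  (last char: 'l')
  sorted[12] = pedia0$encyclo  (last char: 'o')
  sorted[13] = yclopedia0$enc  (last char: 'c')
Last column: 0aiynep$dceloc
Original string S is at sorted index 7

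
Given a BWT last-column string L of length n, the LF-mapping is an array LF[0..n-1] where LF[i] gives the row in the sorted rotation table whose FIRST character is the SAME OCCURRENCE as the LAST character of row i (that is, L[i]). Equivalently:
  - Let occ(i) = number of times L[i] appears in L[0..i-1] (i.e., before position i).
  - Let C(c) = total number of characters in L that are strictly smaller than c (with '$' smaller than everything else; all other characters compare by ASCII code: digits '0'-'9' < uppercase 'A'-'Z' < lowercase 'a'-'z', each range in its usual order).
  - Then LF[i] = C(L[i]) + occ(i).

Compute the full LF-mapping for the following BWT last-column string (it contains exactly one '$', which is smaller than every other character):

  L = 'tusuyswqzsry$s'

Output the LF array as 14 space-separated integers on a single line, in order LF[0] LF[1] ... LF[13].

Char counts: '$':1, 'q':1, 'r':1, 's':4, 't':1, 'u':2, 'w':1, 'y':2, 'z':1
C (first-col start): C('$')=0, C('q')=1, C('r')=2, C('s')=3, C('t')=7, C('u')=8, C('w')=10, C('y')=11, C('z')=13
L[0]='t': occ=0, LF[0]=C('t')+0=7+0=7
L[1]='u': occ=0, LF[1]=C('u')+0=8+0=8
L[2]='s': occ=0, LF[2]=C('s')+0=3+0=3
L[3]='u': occ=1, LF[3]=C('u')+1=8+1=9
L[4]='y': occ=0, LF[4]=C('y')+0=11+0=11
L[5]='s': occ=1, LF[5]=C('s')+1=3+1=4
L[6]='w': occ=0, LF[6]=C('w')+0=10+0=10
L[7]='q': occ=0, LF[7]=C('q')+0=1+0=1
L[8]='z': occ=0, LF[8]=C('z')+0=13+0=13
L[9]='s': occ=2, LF[9]=C('s')+2=3+2=5
L[10]='r': occ=0, LF[10]=C('r')+0=2+0=2
L[11]='y': occ=1, LF[11]=C('y')+1=11+1=12
L[12]='$': occ=0, LF[12]=C('$')+0=0+0=0
L[13]='s': occ=3, LF[13]=C('s')+3=3+3=6

Answer: 7 8 3 9 11 4 10 1 13 5 2 12 0 6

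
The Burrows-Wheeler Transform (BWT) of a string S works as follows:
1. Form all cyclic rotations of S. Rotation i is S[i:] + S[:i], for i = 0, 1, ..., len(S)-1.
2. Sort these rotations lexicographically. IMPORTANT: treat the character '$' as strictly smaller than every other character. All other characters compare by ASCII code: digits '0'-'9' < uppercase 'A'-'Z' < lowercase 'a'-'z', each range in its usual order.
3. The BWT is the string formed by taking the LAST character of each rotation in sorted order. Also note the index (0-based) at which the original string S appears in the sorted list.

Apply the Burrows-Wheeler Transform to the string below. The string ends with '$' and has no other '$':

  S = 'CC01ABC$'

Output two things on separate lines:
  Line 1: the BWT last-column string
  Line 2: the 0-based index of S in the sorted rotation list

Answer: CC01ABC$
7

Derivation:
All 8 rotations (rotation i = S[i:]+S[:i]):
  rot[0] = CC01ABC$
  rot[1] = C01ABC$C
  rot[2] = 01ABC$CC
  rot[3] = 1ABC$CC0
  rot[4] = ABC$CC01
  rot[5] = BC$CC01A
  rot[6] = C$CC01AB
  rot[7] = $CC01ABC
Sorted (with $ < everything):
  sorted[0] = $CC01ABC  (last char: 'C')
  sorted[1] = 01ABC$CC  (last char: 'C')
  sorted[2] = 1ABC$CC0  (last char: '0')
  sorted[3] = ABC$CC01  (last char: '1')
  sorted[4] = BC$CC01A  (last char: 'A')
  sorted[5] = C$CC01AB  (last char: 'B')
  sorted[6] = C01ABC$C  (last char: 'C')
  sorted[7] = CC01ABC$  (last char: '$')
Last column: CC01ABC$
Original string S is at sorted index 7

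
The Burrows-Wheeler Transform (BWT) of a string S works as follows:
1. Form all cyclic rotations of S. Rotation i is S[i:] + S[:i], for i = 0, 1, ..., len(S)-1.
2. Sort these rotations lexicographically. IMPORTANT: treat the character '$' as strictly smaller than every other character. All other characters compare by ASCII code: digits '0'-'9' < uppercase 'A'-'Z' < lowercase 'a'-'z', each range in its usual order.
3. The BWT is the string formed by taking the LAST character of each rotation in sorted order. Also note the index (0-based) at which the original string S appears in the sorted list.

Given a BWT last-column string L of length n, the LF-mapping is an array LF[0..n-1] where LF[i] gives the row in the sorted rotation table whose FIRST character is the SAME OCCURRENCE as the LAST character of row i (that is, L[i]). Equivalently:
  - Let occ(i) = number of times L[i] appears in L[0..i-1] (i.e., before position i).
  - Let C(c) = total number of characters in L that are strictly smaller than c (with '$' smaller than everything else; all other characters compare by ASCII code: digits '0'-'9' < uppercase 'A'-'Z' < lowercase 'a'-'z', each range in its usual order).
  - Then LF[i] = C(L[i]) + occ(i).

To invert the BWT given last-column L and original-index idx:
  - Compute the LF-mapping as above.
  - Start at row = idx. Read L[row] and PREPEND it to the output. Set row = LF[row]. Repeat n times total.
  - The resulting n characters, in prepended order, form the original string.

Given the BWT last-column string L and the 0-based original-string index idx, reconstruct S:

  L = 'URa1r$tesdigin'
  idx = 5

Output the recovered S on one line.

LF mapping: 3 2 4 1 11 0 13 6 12 5 8 7 9 10
Walk LF starting at row 5, prepending L[row]:
  step 1: row=5, L[5]='$', prepend. Next row=LF[5]=0
  step 2: row=0, L[0]='U', prepend. Next row=LF[0]=3
  step 3: row=3, L[3]='1', prepend. Next row=LF[3]=1
  step 4: row=1, L[1]='R', prepend. Next row=LF[1]=2
  step 5: row=2, L[2]='a', prepend. Next row=LF[2]=4
  step 6: row=4, L[4]='r', prepend. Next row=LF[4]=11
  step 7: row=11, L[11]='g', prepend. Next row=LF[11]=7
  step 8: row=7, L[7]='e', prepend. Next row=LF[7]=6
  step 9: row=6, L[6]='t', prepend. Next row=LF[6]=13
  step 10: row=13, L[13]='n', prepend. Next row=LF[13]=10
  step 11: row=10, L[10]='i', prepend. Next row=LF[10]=8
  step 12: row=8, L[8]='s', prepend. Next row=LF[8]=12
  step 13: row=12, L[12]='i', prepend. Next row=LF[12]=9
  step 14: row=9, L[9]='d', prepend. Next row=LF[9]=5
Reversed output: disintegraR1U$

Answer: disintegraR1U$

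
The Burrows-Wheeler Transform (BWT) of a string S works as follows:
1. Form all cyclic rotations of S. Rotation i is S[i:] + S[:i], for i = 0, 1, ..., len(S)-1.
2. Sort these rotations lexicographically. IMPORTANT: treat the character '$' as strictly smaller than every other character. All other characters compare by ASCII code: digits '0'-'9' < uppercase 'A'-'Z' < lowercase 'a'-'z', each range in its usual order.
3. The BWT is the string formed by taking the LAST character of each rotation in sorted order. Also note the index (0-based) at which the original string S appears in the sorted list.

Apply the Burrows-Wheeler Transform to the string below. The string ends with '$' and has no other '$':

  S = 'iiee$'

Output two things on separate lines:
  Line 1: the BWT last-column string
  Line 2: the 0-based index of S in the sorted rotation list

All 5 rotations (rotation i = S[i:]+S[:i]):
  rot[0] = iiee$
  rot[1] = iee$i
  rot[2] = ee$ii
  rot[3] = e$iie
  rot[4] = $iiee
Sorted (with $ < everything):
  sorted[0] = $iiee  (last char: 'e')
  sorted[1] = e$iie  (last char: 'e')
  sorted[2] = ee$ii  (last char: 'i')
  sorted[3] = iee$i  (last char: 'i')
  sorted[4] = iiee$  (last char: '$')
Last column: eeii$
Original string S is at sorted index 4

Answer: eeii$
4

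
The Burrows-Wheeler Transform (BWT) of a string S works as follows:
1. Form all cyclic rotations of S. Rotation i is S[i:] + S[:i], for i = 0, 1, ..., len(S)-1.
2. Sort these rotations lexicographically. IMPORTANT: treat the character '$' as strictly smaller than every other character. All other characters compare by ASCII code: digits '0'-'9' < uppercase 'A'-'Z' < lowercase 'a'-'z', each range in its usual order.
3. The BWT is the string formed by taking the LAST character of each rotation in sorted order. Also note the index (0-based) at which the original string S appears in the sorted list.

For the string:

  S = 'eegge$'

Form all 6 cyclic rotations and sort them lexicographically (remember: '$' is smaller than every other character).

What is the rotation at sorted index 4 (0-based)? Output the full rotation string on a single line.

Answer: ge$eeg

Derivation:
All 6 rotations (rotation i = S[i:]+S[:i]):
  rot[0] = eegge$
  rot[1] = egge$e
  rot[2] = gge$ee
  rot[3] = ge$eeg
  rot[4] = e$eegg
  rot[5] = $eegge
Sorted (with $ < everything):
  sorted[0] = $eegge
  sorted[1] = e$eegg
  sorted[2] = eegge$
  sorted[3] = egge$e
  sorted[4] = ge$eeg
  sorted[5] = gge$ee
sorted[4] = ge$eeg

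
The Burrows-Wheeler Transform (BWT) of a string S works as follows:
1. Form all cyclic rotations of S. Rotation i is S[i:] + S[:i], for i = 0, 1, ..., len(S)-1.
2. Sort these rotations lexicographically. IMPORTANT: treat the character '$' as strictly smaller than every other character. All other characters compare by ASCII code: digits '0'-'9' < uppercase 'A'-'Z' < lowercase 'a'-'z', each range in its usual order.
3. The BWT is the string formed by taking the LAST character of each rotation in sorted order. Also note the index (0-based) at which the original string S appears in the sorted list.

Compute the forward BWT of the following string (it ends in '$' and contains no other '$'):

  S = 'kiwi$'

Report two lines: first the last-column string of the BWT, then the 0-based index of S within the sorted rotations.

All 5 rotations (rotation i = S[i:]+S[:i]):
  rot[0] = kiwi$
  rot[1] = iwi$k
  rot[2] = wi$ki
  rot[3] = i$kiw
  rot[4] = $kiwi
Sorted (with $ < everything):
  sorted[0] = $kiwi  (last char: 'i')
  sorted[1] = i$kiw  (last char: 'w')
  sorted[2] = iwi$k  (last char: 'k')
  sorted[3] = kiwi$  (last char: '$')
  sorted[4] = wi$ki  (last char: 'i')
Last column: iwk$i
Original string S is at sorted index 3

Answer: iwk$i
3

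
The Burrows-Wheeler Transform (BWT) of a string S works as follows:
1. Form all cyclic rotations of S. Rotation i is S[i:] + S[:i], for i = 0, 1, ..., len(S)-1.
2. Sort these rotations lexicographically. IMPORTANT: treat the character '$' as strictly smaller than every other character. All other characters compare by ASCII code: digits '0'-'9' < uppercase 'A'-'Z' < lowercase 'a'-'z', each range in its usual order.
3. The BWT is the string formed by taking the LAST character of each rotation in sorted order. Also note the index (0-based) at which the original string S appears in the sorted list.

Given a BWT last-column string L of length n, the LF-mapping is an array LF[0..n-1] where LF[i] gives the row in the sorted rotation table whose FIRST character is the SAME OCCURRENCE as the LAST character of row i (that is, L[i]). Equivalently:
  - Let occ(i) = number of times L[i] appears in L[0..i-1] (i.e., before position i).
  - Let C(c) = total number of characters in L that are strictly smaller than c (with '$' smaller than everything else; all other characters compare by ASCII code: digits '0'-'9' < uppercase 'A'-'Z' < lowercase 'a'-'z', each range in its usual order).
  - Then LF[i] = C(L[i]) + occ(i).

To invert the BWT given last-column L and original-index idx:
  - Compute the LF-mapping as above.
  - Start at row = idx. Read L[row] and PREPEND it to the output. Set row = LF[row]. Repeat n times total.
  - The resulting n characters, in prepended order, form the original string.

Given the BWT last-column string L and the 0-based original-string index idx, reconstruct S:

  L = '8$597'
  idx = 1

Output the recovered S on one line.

LF mapping: 3 0 1 4 2
Walk LF starting at row 1, prepending L[row]:
  step 1: row=1, L[1]='$', prepend. Next row=LF[1]=0
  step 2: row=0, L[0]='8', prepend. Next row=LF[0]=3
  step 3: row=3, L[3]='9', prepend. Next row=LF[3]=4
  step 4: row=4, L[4]='7', prepend. Next row=LF[4]=2
  step 5: row=2, L[2]='5', prepend. Next row=LF[2]=1
Reversed output: 5798$

Answer: 5798$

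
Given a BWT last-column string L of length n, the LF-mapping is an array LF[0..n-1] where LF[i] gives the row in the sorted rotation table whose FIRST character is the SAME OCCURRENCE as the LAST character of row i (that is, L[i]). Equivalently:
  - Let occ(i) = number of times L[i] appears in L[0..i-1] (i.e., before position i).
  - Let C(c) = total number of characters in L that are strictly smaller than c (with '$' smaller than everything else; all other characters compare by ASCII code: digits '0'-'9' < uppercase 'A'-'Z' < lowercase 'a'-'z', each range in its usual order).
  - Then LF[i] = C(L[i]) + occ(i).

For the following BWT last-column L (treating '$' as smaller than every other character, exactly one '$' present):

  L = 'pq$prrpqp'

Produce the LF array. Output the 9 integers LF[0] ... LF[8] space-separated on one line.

Answer: 1 5 0 2 7 8 3 6 4

Derivation:
Char counts: '$':1, 'p':4, 'q':2, 'r':2
C (first-col start): C('$')=0, C('p')=1, C('q')=5, C('r')=7
L[0]='p': occ=0, LF[0]=C('p')+0=1+0=1
L[1]='q': occ=0, LF[1]=C('q')+0=5+0=5
L[2]='$': occ=0, LF[2]=C('$')+0=0+0=0
L[3]='p': occ=1, LF[3]=C('p')+1=1+1=2
L[4]='r': occ=0, LF[4]=C('r')+0=7+0=7
L[5]='r': occ=1, LF[5]=C('r')+1=7+1=8
L[6]='p': occ=2, LF[6]=C('p')+2=1+2=3
L[7]='q': occ=1, LF[7]=C('q')+1=5+1=6
L[8]='p': occ=3, LF[8]=C('p')+3=1+3=4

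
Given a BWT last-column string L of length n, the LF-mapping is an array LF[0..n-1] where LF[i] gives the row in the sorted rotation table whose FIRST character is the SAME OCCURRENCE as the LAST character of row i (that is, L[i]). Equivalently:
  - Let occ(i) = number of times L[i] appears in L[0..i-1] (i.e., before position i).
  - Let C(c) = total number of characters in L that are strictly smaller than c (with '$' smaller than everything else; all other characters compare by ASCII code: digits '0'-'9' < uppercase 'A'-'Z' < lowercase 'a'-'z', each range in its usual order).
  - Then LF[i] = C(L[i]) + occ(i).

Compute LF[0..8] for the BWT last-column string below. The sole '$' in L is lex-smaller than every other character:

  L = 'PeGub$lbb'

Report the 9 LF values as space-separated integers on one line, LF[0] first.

Char counts: '$':1, 'G':1, 'P':1, 'b':3, 'e':1, 'l':1, 'u':1
C (first-col start): C('$')=0, C('G')=1, C('P')=2, C('b')=3, C('e')=6, C('l')=7, C('u')=8
L[0]='P': occ=0, LF[0]=C('P')+0=2+0=2
L[1]='e': occ=0, LF[1]=C('e')+0=6+0=6
L[2]='G': occ=0, LF[2]=C('G')+0=1+0=1
L[3]='u': occ=0, LF[3]=C('u')+0=8+0=8
L[4]='b': occ=0, LF[4]=C('b')+0=3+0=3
L[5]='$': occ=0, LF[5]=C('$')+0=0+0=0
L[6]='l': occ=0, LF[6]=C('l')+0=7+0=7
L[7]='b': occ=1, LF[7]=C('b')+1=3+1=4
L[8]='b': occ=2, LF[8]=C('b')+2=3+2=5

Answer: 2 6 1 8 3 0 7 4 5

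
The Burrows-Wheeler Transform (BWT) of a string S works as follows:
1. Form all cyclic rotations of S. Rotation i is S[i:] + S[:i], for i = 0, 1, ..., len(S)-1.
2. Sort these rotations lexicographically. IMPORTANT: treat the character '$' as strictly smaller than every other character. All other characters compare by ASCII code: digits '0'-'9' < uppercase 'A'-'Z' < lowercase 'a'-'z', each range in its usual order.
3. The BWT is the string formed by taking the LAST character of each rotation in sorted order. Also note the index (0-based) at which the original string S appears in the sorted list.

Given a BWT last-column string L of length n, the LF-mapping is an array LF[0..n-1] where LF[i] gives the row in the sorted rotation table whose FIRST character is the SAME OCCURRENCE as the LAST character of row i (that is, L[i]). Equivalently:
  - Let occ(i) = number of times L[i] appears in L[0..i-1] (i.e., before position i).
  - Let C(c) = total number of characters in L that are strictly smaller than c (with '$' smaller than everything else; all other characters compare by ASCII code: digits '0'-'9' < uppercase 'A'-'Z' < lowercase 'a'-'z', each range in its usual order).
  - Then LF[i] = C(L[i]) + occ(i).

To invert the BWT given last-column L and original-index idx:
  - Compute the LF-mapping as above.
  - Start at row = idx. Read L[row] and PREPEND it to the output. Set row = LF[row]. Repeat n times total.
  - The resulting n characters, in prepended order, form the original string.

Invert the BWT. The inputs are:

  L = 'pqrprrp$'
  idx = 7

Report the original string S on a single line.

LF mapping: 1 4 5 2 6 7 3 0
Walk LF starting at row 7, prepending L[row]:
  step 1: row=7, L[7]='$', prepend. Next row=LF[7]=0
  step 2: row=0, L[0]='p', prepend. Next row=LF[0]=1
  step 3: row=1, L[1]='q', prepend. Next row=LF[1]=4
  step 4: row=4, L[4]='r', prepend. Next row=LF[4]=6
  step 5: row=6, L[6]='p', prepend. Next row=LF[6]=3
  step 6: row=3, L[3]='p', prepend. Next row=LF[3]=2
  step 7: row=2, L[2]='r', prepend. Next row=LF[2]=5
  step 8: row=5, L[5]='r', prepend. Next row=LF[5]=7
Reversed output: rrpprqp$

Answer: rrpprqp$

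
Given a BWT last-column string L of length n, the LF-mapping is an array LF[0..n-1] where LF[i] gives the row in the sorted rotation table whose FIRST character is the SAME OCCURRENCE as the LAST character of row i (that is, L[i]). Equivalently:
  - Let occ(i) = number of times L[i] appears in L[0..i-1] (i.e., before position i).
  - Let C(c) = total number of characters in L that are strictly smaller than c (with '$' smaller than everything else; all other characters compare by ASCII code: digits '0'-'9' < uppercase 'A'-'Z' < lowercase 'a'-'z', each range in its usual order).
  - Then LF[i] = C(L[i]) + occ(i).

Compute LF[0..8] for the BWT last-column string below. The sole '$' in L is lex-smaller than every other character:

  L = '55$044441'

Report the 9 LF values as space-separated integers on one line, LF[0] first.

Answer: 7 8 0 1 3 4 5 6 2

Derivation:
Char counts: '$':1, '0':1, '1':1, '4':4, '5':2
C (first-col start): C('$')=0, C('0')=1, C('1')=2, C('4')=3, C('5')=7
L[0]='5': occ=0, LF[0]=C('5')+0=7+0=7
L[1]='5': occ=1, LF[1]=C('5')+1=7+1=8
L[2]='$': occ=0, LF[2]=C('$')+0=0+0=0
L[3]='0': occ=0, LF[3]=C('0')+0=1+0=1
L[4]='4': occ=0, LF[4]=C('4')+0=3+0=3
L[5]='4': occ=1, LF[5]=C('4')+1=3+1=4
L[6]='4': occ=2, LF[6]=C('4')+2=3+2=5
L[7]='4': occ=3, LF[7]=C('4')+3=3+3=6
L[8]='1': occ=0, LF[8]=C('1')+0=2+0=2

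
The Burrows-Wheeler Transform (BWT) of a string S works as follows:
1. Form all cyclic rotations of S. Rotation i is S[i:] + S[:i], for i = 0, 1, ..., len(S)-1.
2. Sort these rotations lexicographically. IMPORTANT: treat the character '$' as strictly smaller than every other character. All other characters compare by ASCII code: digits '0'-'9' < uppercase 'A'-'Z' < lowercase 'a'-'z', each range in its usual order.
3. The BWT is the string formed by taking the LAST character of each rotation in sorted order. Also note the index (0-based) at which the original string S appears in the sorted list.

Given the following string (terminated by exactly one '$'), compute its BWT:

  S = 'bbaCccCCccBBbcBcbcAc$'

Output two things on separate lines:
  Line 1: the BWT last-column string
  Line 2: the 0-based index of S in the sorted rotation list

All 21 rotations (rotation i = S[i:]+S[:i]):
  rot[0] = bbaCccCCccBBbcBcbcAc$
  rot[1] = baCccCCccBBbcBcbcAc$b
  rot[2] = aCccCCccBBbcBcbcAc$bb
  rot[3] = CccCCccBBbcBcbcAc$bba
  rot[4] = ccCCccBBbcBcbcAc$bbaC
  rot[5] = cCCccBBbcBcbcAc$bbaCc
  rot[6] = CCccBBbcBcbcAc$bbaCcc
  rot[7] = CccBBbcBcbcAc$bbaCccC
  rot[8] = ccBBbcBcbcAc$bbaCccCC
  rot[9] = cBBbcBcbcAc$bbaCccCCc
  rot[10] = BBbcBcbcAc$bbaCccCCcc
  rot[11] = BbcBcbcAc$bbaCccCCccB
  rot[12] = bcBcbcAc$bbaCccCCccBB
  rot[13] = cBcbcAc$bbaCccCCccBBb
  rot[14] = BcbcAc$bbaCccCCccBBbc
  rot[15] = cbcAc$bbaCccCCccBBbcB
  rot[16] = bcAc$bbaCccCCccBBbcBc
  rot[17] = cAc$bbaCccCCccBBbcBcb
  rot[18] = Ac$bbaCccCCccBBbcBcbc
  rot[19] = c$bbaCccCCccBBbcBcbcA
  rot[20] = $bbaCccCCccBBbcBcbcAc
Sorted (with $ < everything):
  sorted[0] = $bbaCccCCccBBbcBcbcAc  (last char: 'c')
  sorted[1] = Ac$bbaCccCCccBBbcBcbc  (last char: 'c')
  sorted[2] = BBbcBcbcAc$bbaCccCCcc  (last char: 'c')
  sorted[3] = BbcBcbcAc$bbaCccCCccB  (last char: 'B')
  sorted[4] = BcbcAc$bbaCccCCccBBbc  (last char: 'c')
  sorted[5] = CCccBBbcBcbcAc$bbaCcc  (last char: 'c')
  sorted[6] = CccBBbcBcbcAc$bbaCccC  (last char: 'C')
  sorted[7] = CccCCccBBbcBcbcAc$bba  (last char: 'a')
  sorted[8] = aCccCCccBBbcBcbcAc$bb  (last char: 'b')
  sorted[9] = baCccCCccBBbcBcbcAc$b  (last char: 'b')
  sorted[10] = bbaCccCCccBBbcBcbcAc$  (last char: '$')
  sorted[11] = bcAc$bbaCccCCccBBbcBc  (last char: 'c')
  sorted[12] = bcBcbcAc$bbaCccCCccBB  (last char: 'B')
  sorted[13] = c$bbaCccCCccBBbcBcbcA  (last char: 'A')
  sorted[14] = cAc$bbaCccCCccBBbcBcb  (last char: 'b')
  sorted[15] = cBBbcBcbcAc$bbaCccCCc  (last char: 'c')
  sorted[16] = cBcbcAc$bbaCccCCccBBb  (last char: 'b')
  sorted[17] = cCCccBBbcBcbcAc$bbaCc  (last char: 'c')
  sorted[18] = cbcAc$bbaCccCCccBBbcB  (last char: 'B')
  sorted[19] = ccBBbcBcbcAc$bbaCccCC  (last char: 'C')
  sorted[20] = ccCCccBBbcBcbcAc$bbaC  (last char: 'C')
Last column: cccBccCabb$cBAbcbcBCC
Original string S is at sorted index 10

Answer: cccBccCabb$cBAbcbcBCC
10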